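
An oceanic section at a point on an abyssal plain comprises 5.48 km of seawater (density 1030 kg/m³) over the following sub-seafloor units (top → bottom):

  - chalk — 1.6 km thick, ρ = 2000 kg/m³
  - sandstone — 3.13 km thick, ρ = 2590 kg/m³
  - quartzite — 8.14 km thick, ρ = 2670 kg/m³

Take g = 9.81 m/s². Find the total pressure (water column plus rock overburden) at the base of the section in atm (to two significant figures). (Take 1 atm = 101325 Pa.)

seawater: 1030 kg/m³ × 9.81 m/s² × 5480 m = 5.537×10^7 Pa = 546.5 atm
chalk: 2000 kg/m³ × 9.81 m/s² × 1600 m = 3.139×10^7 Pa = 309.8 atm
sandstone: 2590 kg/m³ × 9.81 m/s² × 3130 m = 7.953×10^7 Pa = 784.9 atm
quartzite: 2670 kg/m³ × 9.81 m/s² × 8140 m = 2.132×10^8 Pa = 2104 atm
Total = 546.5 + 309.8 + 784.9 + 2104 = 3745.4 atm

3700 atm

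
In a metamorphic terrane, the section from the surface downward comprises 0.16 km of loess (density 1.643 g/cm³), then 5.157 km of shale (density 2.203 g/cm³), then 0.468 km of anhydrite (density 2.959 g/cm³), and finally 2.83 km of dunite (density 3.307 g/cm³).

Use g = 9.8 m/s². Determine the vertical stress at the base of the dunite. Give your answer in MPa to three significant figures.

219 MPa

loess: 1643 kg/m³ × 9.8 m/s² × 160 m = 2.576×10^6 Pa = 2.576 MPa
shale: 2203 kg/m³ × 9.8 m/s² × 5157 m = 1.113×10^8 Pa = 111.3 MPa
anhydrite: 2959 kg/m³ × 9.8 m/s² × 468 m = 1.357×10^7 Pa = 13.57 MPa
dunite: 3307 kg/m³ × 9.8 m/s² × 2830 m = 9.172×10^7 Pa = 91.72 MPa
Total = 2.576 + 111.3 + 13.57 + 91.72 = 219.20 MPa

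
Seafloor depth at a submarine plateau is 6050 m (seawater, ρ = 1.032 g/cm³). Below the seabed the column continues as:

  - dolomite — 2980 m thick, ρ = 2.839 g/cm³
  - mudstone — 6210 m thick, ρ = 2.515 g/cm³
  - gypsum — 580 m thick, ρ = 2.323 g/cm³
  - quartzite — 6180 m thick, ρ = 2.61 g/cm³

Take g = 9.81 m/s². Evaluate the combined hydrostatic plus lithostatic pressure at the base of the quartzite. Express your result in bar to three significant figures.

4690 bar

seawater: 1032 kg/m³ × 9.81 m/s² × 6050 m = 6.125×10^7 Pa = 612.5 bar
dolomite: 2839 kg/m³ × 9.81 m/s² × 2980 m = 8.299×10^7 Pa = 829.9 bar
mudstone: 2515 kg/m³ × 9.81 m/s² × 6210 m = 1.532×10^8 Pa = 1532 bar
gypsum: 2323 kg/m³ × 9.81 m/s² × 580 m = 1.322×10^7 Pa = 132.2 bar
quartzite: 2610 kg/m³ × 9.81 m/s² × 6180 m = 1.582×10^8 Pa = 1582 bar
Total = 612.5 + 829.9 + 1532 + 132.2 + 1582 = 4689.1 bar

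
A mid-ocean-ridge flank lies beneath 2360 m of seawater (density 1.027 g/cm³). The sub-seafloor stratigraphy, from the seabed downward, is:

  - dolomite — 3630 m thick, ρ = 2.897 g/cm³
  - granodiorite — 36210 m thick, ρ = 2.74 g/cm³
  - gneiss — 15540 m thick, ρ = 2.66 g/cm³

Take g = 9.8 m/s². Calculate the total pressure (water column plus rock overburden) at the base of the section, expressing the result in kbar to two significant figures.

seawater: 1027 kg/m³ × 9.8 m/s² × 2360 m = 2.375×10^7 Pa = 0.2375 kbar
dolomite: 2897 kg/m³ × 9.8 m/s² × 3630 m = 1.031×10^8 Pa = 1.031 kbar
granodiorite: 2740 kg/m³ × 9.8 m/s² × 36210 m = 9.723×10^8 Pa = 9.723 kbar
gneiss: 2660 kg/m³ × 9.8 m/s² × 15540 m = 4.051×10^8 Pa = 4.051 kbar
Total = 0.2375 + 1.031 + 9.723 + 4.051 = 15.042 kbar

15 kbar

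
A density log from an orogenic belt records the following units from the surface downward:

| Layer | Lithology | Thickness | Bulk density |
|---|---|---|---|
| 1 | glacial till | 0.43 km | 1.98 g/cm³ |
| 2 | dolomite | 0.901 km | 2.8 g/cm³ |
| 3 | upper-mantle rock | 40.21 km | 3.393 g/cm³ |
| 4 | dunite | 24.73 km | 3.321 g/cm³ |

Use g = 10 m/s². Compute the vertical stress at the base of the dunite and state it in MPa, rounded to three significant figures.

2220 MPa

glacial till: 1980 kg/m³ × 10 m/s² × 430 m = 8.514×10^6 Pa = 8.514 MPa
dolomite: 2800 kg/m³ × 10 m/s² × 901 m = 2.523×10^7 Pa = 25.23 MPa
upper-mantle rock: 3393 kg/m³ × 10 m/s² × 40210 m = 1.364×10^9 Pa = 1364 MPa
dunite: 3321 kg/m³ × 10 m/s² × 24730 m = 8.213×10^8 Pa = 821.3 MPa
Total = 8.514 + 25.23 + 1364 + 821.3 = 2219.4 MPa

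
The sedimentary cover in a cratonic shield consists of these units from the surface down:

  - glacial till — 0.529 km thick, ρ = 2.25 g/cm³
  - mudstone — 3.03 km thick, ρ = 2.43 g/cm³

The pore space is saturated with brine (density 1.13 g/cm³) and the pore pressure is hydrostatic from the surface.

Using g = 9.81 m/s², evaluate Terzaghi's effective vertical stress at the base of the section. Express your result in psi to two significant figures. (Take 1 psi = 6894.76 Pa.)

6400 psi

Overburden (lithostatic) stress σ_v:
glacial till: 2250 kg/m³ × 9.81 m/s² × 529 m = 1.168×10^7 Pa = 11.68 MPa
mudstone: 2430 kg/m³ × 9.81 m/s² × 3030 m = 7.223×10^7 Pa = 72.23 MPa
Total = 11.68 + 72.23 = 83.906 MPa
Pore pressure P_p = 1130 kg/m³ × 9.81 m/s² × 3559 m = 3.945×10^7 Pa = 39.45 MPa
Effective stress σ' = σ_v − P_p = 83.91 − 39.45 = 44.454 MPa = 6447.5 psi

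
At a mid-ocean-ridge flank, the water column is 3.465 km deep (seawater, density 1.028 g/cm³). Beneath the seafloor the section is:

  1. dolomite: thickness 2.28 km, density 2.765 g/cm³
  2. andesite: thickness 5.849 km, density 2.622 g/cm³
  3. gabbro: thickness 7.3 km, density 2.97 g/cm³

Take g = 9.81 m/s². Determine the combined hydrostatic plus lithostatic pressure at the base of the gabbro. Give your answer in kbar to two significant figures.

seawater: 1028 kg/m³ × 9.81 m/s² × 3465 m = 3.494×10^7 Pa = 0.3494 kbar
dolomite: 2765 kg/m³ × 9.81 m/s² × 2280 m = 6.184×10^7 Pa = 0.6184 kbar
andesite: 2622 kg/m³ × 9.81 m/s² × 5849 m = 1.504×10^8 Pa = 1.504 kbar
gabbro: 2970 kg/m³ × 9.81 m/s² × 7300 m = 2.127×10^8 Pa = 2.127 kbar
Total = 0.3494 + 0.6184 + 1.504 + 2.127 = 4.5993 kbar

4.6 kbar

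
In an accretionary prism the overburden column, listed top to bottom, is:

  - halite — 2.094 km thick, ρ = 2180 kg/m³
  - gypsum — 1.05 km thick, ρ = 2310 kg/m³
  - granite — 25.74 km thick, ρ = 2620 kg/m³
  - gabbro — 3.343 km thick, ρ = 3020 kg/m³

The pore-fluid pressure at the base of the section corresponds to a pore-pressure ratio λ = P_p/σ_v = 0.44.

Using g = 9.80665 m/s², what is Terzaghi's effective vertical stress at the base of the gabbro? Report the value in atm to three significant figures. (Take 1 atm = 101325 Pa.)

Overburden (lithostatic) stress σ_v:
halite: 2180 kg/m³ × 9.80665 m/s² × 2094 m = 4.477×10^7 Pa = 44.77 MPa
gypsum: 2310 kg/m³ × 9.80665 m/s² × 1050 m = 2.379×10^7 Pa = 23.79 MPa
granite: 2620 kg/m³ × 9.80665 m/s² × 25740 m = 6.613×10^8 Pa = 661.3 MPa
gabbro: 3020 kg/m³ × 9.80665 m/s² × 3343 m = 9.901×10^7 Pa = 99.01 MPa
Total = 44.77 + 23.79 + 661.3 + 99.01 = 828.91 MPa
Pore pressure P_p = λ·σ_v = 0.44 × 828.9 MPa = 364.7 MPa
Effective stress σ' = σ_v − P_p = 828.9 − 364.7 = 464.19 MPa = 4581.2 atm

4580 atm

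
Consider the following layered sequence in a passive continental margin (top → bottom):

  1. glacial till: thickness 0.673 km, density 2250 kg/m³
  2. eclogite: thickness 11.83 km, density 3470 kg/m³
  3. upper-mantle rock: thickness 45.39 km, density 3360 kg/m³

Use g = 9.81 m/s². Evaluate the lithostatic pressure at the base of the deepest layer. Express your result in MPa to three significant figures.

glacial till: 2250 kg/m³ × 9.81 m/s² × 673 m = 1.485×10^7 Pa = 14.85 MPa
eclogite: 3470 kg/m³ × 9.81 m/s² × 11830 m = 4.027×10^8 Pa = 402.7 MPa
upper-mantle rock: 3360 kg/m³ × 9.81 m/s² × 45390 m = 1.496×10^9 Pa = 1496 MPa
Total = 14.85 + 402.7 + 1496 = 1913.7 MPa

1910 MPa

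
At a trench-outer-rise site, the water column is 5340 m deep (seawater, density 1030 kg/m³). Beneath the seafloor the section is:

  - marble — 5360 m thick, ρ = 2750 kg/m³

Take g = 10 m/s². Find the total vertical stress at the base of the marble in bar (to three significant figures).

2020 bar

seawater: 1030 kg/m³ × 10 m/s² × 5340 m = 5.500×10^7 Pa = 550.0 bar
marble: 2750 kg/m³ × 10 m/s² × 5360 m = 1.474×10^8 Pa = 1474 bar
Total = 550.0 + 1474 = 2024.0 bar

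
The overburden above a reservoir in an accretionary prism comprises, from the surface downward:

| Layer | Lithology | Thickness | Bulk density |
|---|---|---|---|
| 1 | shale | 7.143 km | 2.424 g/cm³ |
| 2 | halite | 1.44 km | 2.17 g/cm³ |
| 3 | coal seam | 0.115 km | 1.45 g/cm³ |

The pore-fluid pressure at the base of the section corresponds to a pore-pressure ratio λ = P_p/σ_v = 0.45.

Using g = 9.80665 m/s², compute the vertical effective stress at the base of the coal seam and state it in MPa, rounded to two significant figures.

110 MPa

Overburden (lithostatic) stress σ_v:
shale: 2424 kg/m³ × 9.80665 m/s² × 7143 m = 1.698×10^8 Pa = 169.8 MPa
halite: 2170 kg/m³ × 9.80665 m/s² × 1440 m = 3.064×10^7 Pa = 30.64 MPa
coal seam: 1450 kg/m³ × 9.80665 m/s² × 115 m = 1.635×10^6 Pa = 1.635 MPa
Total = 169.8 + 30.64 + 1.635 = 202.08 MPa
Pore pressure P_p = λ·σ_v = 0.45 × 202.1 MPa = 90.93 MPa
Effective stress σ' = σ_v − P_p = 202.1 − 90.93 = 111.14 MPa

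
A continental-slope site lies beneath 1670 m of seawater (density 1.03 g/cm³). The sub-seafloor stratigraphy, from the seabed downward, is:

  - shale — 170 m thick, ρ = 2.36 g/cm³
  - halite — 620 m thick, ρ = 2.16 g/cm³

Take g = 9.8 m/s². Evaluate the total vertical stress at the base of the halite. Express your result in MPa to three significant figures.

33.9 MPa

seawater: 1030 kg/m³ × 9.8 m/s² × 1670 m = 1.686×10^7 Pa = 16.86 MPa
shale: 2360 kg/m³ × 9.8 m/s² × 170 m = 3.932×10^6 Pa = 3.932 MPa
halite: 2160 kg/m³ × 9.8 m/s² × 620 m = 1.312×10^7 Pa = 13.12 MPa
Total = 16.86 + 3.932 + 13.12 = 33.913 MPa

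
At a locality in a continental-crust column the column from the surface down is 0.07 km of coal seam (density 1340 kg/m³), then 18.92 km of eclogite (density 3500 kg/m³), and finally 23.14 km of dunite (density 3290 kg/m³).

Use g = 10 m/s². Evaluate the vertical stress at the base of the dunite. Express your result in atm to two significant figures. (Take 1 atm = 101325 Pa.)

coal seam: 1340 kg/m³ × 10 m/s² × 70 m = 9.380×10^5 Pa = 9.257 atm
eclogite: 3500 kg/m³ × 10 m/s² × 18920 m = 6.622×10^8 Pa = 6535 atm
dunite: 3290 kg/m³ × 10 m/s² × 23140 m = 7.613×10^8 Pa = 7514 atm
Total = 9.257 + 6535 + 7514 = 14058 atm

14000 atm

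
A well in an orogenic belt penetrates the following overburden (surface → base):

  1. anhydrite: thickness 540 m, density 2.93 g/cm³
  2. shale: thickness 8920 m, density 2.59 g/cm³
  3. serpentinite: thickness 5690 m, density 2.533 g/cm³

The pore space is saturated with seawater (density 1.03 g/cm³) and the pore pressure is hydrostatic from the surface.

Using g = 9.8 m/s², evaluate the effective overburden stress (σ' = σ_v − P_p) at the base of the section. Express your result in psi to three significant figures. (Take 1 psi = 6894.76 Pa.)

33400 psi

Overburden (lithostatic) stress σ_v:
anhydrite: 2930 kg/m³ × 9.8 m/s² × 540 m = 1.551×10^7 Pa = 15.51 MPa
shale: 2590 kg/m³ × 9.8 m/s² × 8920 m = 2.264×10^8 Pa = 226.4 MPa
serpentinite: 2533 kg/m³ × 9.8 m/s² × 5690 m = 1.412×10^8 Pa = 141.2 MPa
Total = 15.51 + 226.4 + 141.2 = 383.16 MPa
Pore pressure P_p = 1030 kg/m³ × 9.8 m/s² × 15150 m = 1.529×10^8 Pa = 152.9 MPa
Effective stress σ' = σ_v − P_p = 383.2 − 152.9 = 230.23 MPa = 33393 psi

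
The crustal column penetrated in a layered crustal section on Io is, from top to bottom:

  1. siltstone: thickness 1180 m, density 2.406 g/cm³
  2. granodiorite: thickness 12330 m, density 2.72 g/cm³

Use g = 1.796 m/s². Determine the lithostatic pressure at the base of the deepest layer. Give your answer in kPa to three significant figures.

siltstone: 2406 kg/m³ × 1.796 m/s² × 1180 m = 5.099×10^6 Pa = 5099 kPa
granodiorite: 2720 kg/m³ × 1.796 m/s² × 12330 m = 6.023×10^7 Pa = 60234 kPa
Total = 5099 + 60234 = 65333 kPa

65300 kPa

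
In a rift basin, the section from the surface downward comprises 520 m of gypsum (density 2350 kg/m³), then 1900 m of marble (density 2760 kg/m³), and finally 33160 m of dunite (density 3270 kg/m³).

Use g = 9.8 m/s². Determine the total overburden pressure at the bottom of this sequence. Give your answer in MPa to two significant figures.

gypsum: 2350 kg/m³ × 9.8 m/s² × 520 m = 1.198×10^7 Pa = 11.98 MPa
marble: 2760 kg/m³ × 9.8 m/s² × 1900 m = 5.139×10^7 Pa = 51.39 MPa
dunite: 3270 kg/m³ × 9.8 m/s² × 33160 m = 1.063×10^9 Pa = 1063 MPa
Total = 11.98 + 51.39 + 1063 = 1126.0 MPa

1100 MPa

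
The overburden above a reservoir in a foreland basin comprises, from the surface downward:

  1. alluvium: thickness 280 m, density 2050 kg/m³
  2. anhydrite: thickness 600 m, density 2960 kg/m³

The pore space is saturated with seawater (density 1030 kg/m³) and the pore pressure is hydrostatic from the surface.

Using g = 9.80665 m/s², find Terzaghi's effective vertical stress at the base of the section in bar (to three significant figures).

142 bar

Overburden (lithostatic) stress σ_v:
alluvium: 2050 kg/m³ × 9.80665 m/s² × 280 m = 5.629×10^6 Pa = 5.629 MPa
anhydrite: 2960 kg/m³ × 9.80665 m/s² × 600 m = 1.742×10^7 Pa = 17.42 MPa
Total = 5.629 + 17.42 = 23.046 MPa
Pore pressure P_p = 1030 kg/m³ × 9.80665 m/s² × 880 m = 8.889×10^6 Pa = 8.889 MPa
Effective stress σ' = σ_v − P_p = 23.05 − 8.889 = 14.157 MPa = 141.57 bar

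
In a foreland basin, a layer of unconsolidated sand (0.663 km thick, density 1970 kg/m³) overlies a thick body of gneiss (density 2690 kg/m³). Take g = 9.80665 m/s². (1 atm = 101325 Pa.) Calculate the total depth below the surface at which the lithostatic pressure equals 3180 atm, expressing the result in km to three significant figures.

Pressure at base of upper layers: 1970×9.80665×663 = 1.281×10^7 Pa = 126.4 atm
Remaining pressure to be supplied by gneiss: 3.222×10^8 − 1.281×10^7 = 3.094×10^8 Pa
Additional depth in gneiss = 3.094×10^8 Pa / (2690 kg/m³ × 9.80665 m/s²) = 11729 m
Total depth = 663 m + 11729 m = 12392 m
= 12.392 km

12.4 km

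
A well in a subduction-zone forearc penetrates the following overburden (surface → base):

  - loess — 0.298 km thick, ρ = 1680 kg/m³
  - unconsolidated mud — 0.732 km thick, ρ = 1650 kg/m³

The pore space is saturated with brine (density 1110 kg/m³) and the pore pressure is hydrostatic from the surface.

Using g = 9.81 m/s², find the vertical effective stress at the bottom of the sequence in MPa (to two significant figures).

5.5 MPa

Overburden (lithostatic) stress σ_v:
loess: 1680 kg/m³ × 9.81 m/s² × 298 m = 4.911×10^6 Pa = 4.911 MPa
unconsolidated mud: 1650 kg/m³ × 9.81 m/s² × 732 m = 1.185×10^7 Pa = 11.85 MPa
Total = 4.911 + 11.85 = 16.760 MPa
Pore pressure P_p = 1110 kg/m³ × 9.81 m/s² × 1030 m = 1.122×10^7 Pa = 11.22 MPa
Effective stress σ' = σ_v − P_p = 16.76 − 11.22 = 5.5440 MPa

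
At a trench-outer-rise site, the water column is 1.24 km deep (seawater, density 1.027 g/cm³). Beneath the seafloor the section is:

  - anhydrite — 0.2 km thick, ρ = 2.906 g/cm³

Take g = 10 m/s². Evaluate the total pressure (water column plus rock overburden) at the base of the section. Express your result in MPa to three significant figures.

seawater: 1027 kg/m³ × 10 m/s² × 1240 m = 1.273×10^7 Pa = 12.73 MPa
anhydrite: 2906 kg/m³ × 10 m/s² × 200 m = 5.812×10^6 Pa = 5.812 MPa
Total = 12.73 + 5.812 = 18.547 MPa

18.5 MPa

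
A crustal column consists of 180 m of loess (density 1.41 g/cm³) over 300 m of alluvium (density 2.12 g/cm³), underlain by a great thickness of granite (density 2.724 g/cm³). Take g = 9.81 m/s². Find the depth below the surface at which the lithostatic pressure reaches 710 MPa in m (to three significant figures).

Pressure at base of upper layers: 1410×9.81×180 + 2120×9.81×300 = 8.729×10^6 Pa = 8.729 MPa
Remaining pressure to be supplied by granite: 7.100×10^8 − 8.729×10^6 = 7.013×10^8 Pa
Additional depth in granite = 7.013×10^8 Pa / (2724 kg/m³ × 9.81 m/s²) = 26243 m
Total depth = 480 m + 26243 m = 26723 m

26700 m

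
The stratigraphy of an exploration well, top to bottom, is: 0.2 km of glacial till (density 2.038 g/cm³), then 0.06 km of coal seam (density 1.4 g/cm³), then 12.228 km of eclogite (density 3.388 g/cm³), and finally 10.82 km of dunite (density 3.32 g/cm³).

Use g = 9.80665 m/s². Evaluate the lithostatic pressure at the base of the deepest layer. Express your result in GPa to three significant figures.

glacial till: 2038 kg/m³ × 9.80665 m/s² × 200 m = 3.997×10^6 Pa = 3.997×10^-3 GPa
coal seam: 1400 kg/m³ × 9.80665 m/s² × 60 m = 8.238×10^5 Pa = 8.238×10^-4 GPa
eclogite: 3388 kg/m³ × 9.80665 m/s² × 12228 m = 4.063×10^8 Pa = 0.4063 GPa
dunite: 3320 kg/m³ × 9.80665 m/s² × 10820 m = 3.523×10^8 Pa = 0.3523 GPa
Total = 3.997×10^-3 + 8.238×10^-4 + 0.4063 + 0.3523 = 0.76337 GPa

0.763 GPa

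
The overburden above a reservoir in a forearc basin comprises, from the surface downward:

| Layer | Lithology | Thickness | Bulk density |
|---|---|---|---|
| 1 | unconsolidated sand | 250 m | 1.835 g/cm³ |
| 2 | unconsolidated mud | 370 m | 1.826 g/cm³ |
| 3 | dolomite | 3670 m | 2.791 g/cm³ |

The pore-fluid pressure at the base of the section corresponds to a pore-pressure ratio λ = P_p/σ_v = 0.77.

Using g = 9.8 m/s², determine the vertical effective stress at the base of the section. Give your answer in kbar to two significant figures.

0.26 kbar

Overburden (lithostatic) stress σ_v:
unconsolidated sand: 1835 kg/m³ × 9.8 m/s² × 250 m = 4.496×10^6 Pa = 4.496 MPa
unconsolidated mud: 1826 kg/m³ × 9.8 m/s² × 370 m = 6.621×10^6 Pa = 6.621 MPa
dolomite: 2791 kg/m³ × 9.8 m/s² × 3670 m = 1.004×10^8 Pa = 100.4 MPa
Total = 4.496 + 6.621 + 100.4 = 111.50 MPa
Pore pressure P_p = λ·σ_v = 0.77 × 111.5 MPa = 85.85 MPa
Effective stress σ' = σ_v − P_p = 111.5 − 85.85 = 25.645 MPa = 0.25645 kbar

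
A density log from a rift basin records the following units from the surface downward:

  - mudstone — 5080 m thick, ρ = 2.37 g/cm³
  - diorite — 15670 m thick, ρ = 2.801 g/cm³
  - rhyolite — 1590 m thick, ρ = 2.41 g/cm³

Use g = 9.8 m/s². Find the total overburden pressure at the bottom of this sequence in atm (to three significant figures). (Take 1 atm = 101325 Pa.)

mudstone: 2370 kg/m³ × 9.8 m/s² × 5080 m = 1.180×10^8 Pa = 1164 atm
diorite: 2801 kg/m³ × 9.8 m/s² × 15670 m = 4.301×10^8 Pa = 4245 atm
rhyolite: 2410 kg/m³ × 9.8 m/s² × 1590 m = 3.755×10^7 Pa = 370.6 atm
Total = 1164 + 4245 + 370.6 = 5780.2 atm

5780 atm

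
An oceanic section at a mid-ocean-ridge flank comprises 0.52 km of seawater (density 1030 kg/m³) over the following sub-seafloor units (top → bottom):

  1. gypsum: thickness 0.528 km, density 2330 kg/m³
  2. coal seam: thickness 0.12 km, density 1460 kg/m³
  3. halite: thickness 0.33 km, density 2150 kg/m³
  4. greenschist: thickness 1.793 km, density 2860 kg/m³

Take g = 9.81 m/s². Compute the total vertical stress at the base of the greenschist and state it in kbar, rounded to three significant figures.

0.763 kbar

seawater: 1030 kg/m³ × 9.81 m/s² × 520 m = 5.254×10^6 Pa = 0.05254 kbar
gypsum: 2330 kg/m³ × 9.81 m/s² × 528 m = 1.207×10^7 Pa = 0.1207 kbar
coal seam: 1460 kg/m³ × 9.81 m/s² × 120 m = 1.719×10^6 Pa = 0.01719 kbar
halite: 2150 kg/m³ × 9.81 m/s² × 330 m = 6.960×10^6 Pa = 0.06960 kbar
greenschist: 2860 kg/m³ × 9.81 m/s² × 1793 m = 5.031×10^7 Pa = 0.5031 kbar
Total = 0.05254 + 0.1207 + 0.01719 + 0.06960 + 0.5031 = 0.76307 kbar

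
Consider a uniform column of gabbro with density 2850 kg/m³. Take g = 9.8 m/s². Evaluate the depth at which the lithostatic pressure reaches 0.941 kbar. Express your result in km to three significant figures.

h = P/(ρg) = 0.941 kbar / (2850 kg/m³ × 9.8 m/s²) = 9.410×10^7 Pa / 27930 Pa/m = 3369.1 m
= 3.3691 km

3.37 km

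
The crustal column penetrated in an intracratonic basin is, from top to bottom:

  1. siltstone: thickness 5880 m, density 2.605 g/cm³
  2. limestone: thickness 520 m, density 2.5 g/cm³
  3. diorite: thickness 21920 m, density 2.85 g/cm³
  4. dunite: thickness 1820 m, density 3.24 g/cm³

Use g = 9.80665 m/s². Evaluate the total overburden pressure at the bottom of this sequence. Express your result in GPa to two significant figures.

siltstone: 2605 kg/m³ × 9.80665 m/s² × 5880 m = 1.502×10^8 Pa = 0.1502 GPa
limestone: 2500 kg/m³ × 9.80665 m/s² × 520 m = 1.275×10^7 Pa = 0.01275 GPa
diorite: 2850 kg/m³ × 9.80665 m/s² × 21920 m = 6.126×10^8 Pa = 0.6126 GPa
dunite: 3240 kg/m³ × 9.80665 m/s² × 1820 m = 5.783×10^7 Pa = 0.05783 GPa
Total = 0.1502 + 0.01275 + 0.6126 + 0.05783 = 0.83343 GPa

0.83 GPa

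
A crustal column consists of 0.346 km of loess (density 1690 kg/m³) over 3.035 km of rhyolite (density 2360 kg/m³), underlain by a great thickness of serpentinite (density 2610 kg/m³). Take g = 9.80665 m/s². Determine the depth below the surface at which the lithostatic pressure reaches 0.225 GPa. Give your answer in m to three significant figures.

9200 m

Pressure at base of upper layers: 1690×9.80665×346 + 2360×9.80665×3035 = 7.598×10^7 Pa = 0.07598 GPa
Remaining pressure to be supplied by serpentinite: 2.250×10^8 − 7.598×10^7 = 1.490×10^8 Pa
Additional depth in serpentinite = 1.490×10^8 Pa / (2610 kg/m³ × 9.80665 m/s²) = 5822.3 m
Total depth = 3381 m + 5822.3 m = 9203.3 m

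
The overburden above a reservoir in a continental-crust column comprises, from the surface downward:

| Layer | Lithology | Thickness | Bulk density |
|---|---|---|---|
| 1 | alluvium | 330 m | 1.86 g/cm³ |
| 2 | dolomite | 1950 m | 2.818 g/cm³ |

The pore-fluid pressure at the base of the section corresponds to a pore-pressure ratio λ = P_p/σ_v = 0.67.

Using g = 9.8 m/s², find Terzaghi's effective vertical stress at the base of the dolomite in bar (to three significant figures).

198 bar

Overburden (lithostatic) stress σ_v:
alluvium: 1860 kg/m³ × 9.8 m/s² × 330 m = 6.015×10^6 Pa = 6.015 MPa
dolomite: 2818 kg/m³ × 9.8 m/s² × 1950 m = 5.385×10^7 Pa = 53.85 MPa
Total = 6.015 + 53.85 = 59.867 MPa
Pore pressure P_p = λ·σ_v = 0.67 × 59.87 MPa = 40.11 MPa
Effective stress σ' = σ_v − P_p = 59.87 − 40.11 = 19.756 MPa = 197.56 bar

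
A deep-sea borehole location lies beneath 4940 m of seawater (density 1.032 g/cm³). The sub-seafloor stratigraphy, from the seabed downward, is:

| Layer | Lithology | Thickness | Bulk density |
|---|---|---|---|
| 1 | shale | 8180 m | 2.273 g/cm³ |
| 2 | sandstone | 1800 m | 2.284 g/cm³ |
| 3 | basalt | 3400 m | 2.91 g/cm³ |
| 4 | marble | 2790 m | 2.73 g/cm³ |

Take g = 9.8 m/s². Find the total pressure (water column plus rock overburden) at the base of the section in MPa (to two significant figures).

seawater: 1032 kg/m³ × 9.8 m/s² × 4940 m = 4.996×10^7 Pa = 49.96 MPa
shale: 2273 kg/m³ × 9.8 m/s² × 8180 m = 1.822×10^8 Pa = 182.2 MPa
sandstone: 2284 kg/m³ × 9.8 m/s² × 1800 m = 4.029×10^7 Pa = 40.29 MPa
basalt: 2910 kg/m³ × 9.8 m/s² × 3400 m = 9.696×10^7 Pa = 96.96 MPa
marble: 2730 kg/m³ × 9.8 m/s² × 2790 m = 7.464×10^7 Pa = 74.64 MPa
Total = 49.96 + 182.2 + 40.29 + 96.96 + 74.64 = 444.07 MPa

440 MPa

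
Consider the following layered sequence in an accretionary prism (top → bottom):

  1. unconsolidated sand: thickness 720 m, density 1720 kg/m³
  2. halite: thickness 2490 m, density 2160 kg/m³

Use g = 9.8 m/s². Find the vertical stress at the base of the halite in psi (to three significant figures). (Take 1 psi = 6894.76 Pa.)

9400 psi

unconsolidated sand: 1720 kg/m³ × 9.8 m/s² × 720 m = 1.214×10^7 Pa = 1760 psi
halite: 2160 kg/m³ × 9.8 m/s² × 2490 m = 5.271×10^7 Pa = 7645 psi
Total = 1760 + 7645 = 9404.9 psi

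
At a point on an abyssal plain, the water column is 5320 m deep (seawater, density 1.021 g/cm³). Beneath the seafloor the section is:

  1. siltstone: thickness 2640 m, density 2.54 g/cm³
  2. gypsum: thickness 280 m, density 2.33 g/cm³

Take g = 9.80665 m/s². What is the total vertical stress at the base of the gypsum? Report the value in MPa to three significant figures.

125 MPa

seawater: 1021 kg/m³ × 9.80665 m/s² × 5320 m = 5.327×10^7 Pa = 53.27 MPa
siltstone: 2540 kg/m³ × 9.80665 m/s² × 2640 m = 6.576×10^7 Pa = 65.76 MPa
gypsum: 2330 kg/m³ × 9.80665 m/s² × 280 m = 6.398×10^6 Pa = 6.398 MPa
Total = 53.27 + 65.76 + 6.398 = 125.42 MPa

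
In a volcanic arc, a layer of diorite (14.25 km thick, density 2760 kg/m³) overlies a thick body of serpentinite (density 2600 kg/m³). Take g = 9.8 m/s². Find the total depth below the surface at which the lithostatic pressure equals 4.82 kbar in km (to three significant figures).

18.0 km

Pressure at base of upper layers: 2760×9.8×14250 = 3.854×10^8 Pa = 3.854 kbar
Remaining pressure to be supplied by serpentinite: 4.820×10^8 − 3.854×10^8 = 9.657×10^7 Pa
Additional depth in serpentinite = 9.657×10^7 Pa / (2600 kg/m³ × 9.8 m/s²) = 3789.9 m
Total depth = 14250 m + 3789.9 m = 18040 m
= 18.040 km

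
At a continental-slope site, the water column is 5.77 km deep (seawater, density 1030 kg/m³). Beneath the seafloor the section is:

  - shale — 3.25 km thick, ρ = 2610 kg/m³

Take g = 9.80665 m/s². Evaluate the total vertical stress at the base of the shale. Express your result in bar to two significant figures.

1400 bar

seawater: 1030 kg/m³ × 9.80665 m/s² × 5770 m = 5.828×10^7 Pa = 582.8 bar
shale: 2610 kg/m³ × 9.80665 m/s² × 3250 m = 8.318×10^7 Pa = 831.8 bar
Total = 582.8 + 831.8 = 1414.7 bar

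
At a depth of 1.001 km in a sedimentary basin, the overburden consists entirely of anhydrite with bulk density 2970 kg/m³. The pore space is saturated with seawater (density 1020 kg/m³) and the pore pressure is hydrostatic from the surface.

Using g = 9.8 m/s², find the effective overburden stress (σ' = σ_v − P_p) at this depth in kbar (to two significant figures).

0.19 kbar

Overburden (lithostatic) stress σ_v:
anhydrite: 2970 kg/m³ × 9.8 m/s² × 1001 m = 2.914×10^7 Pa = 29.14 MPa
Pore pressure P_p = 1020 kg/m³ × 9.8 m/s² × 1001 m = 1.001×10^7 Pa = 10.01 MPa
Effective stress σ' = σ_v − P_p = 29.14 − 10.01 = 19.129 MPa = 0.19129 kbar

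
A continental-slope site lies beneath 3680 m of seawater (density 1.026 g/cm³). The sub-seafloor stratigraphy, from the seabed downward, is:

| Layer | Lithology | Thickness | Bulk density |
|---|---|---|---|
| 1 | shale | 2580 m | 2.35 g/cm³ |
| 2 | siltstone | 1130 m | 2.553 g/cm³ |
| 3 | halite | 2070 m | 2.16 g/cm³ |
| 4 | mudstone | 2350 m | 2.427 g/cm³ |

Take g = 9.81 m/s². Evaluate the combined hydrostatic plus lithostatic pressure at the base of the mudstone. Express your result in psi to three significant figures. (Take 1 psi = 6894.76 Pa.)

32600 psi

seawater: 1026 kg/m³ × 9.81 m/s² × 3680 m = 3.704×10^7 Pa = 5372 psi
shale: 2350 kg/m³ × 9.81 m/s² × 2580 m = 5.948×10^7 Pa = 8627 psi
siltstone: 2553 kg/m³ × 9.81 m/s² × 1130 m = 2.830×10^7 Pa = 4105 psi
halite: 2160 kg/m³ × 9.81 m/s² × 2070 m = 4.386×10^7 Pa = 6362 psi
mudstone: 2427 kg/m³ × 9.81 m/s² × 2350 m = 5.595×10^7 Pa = 8115 psi
Total = 5372 + 8627 + 4105 + 6362 + 8115 = 32580 psi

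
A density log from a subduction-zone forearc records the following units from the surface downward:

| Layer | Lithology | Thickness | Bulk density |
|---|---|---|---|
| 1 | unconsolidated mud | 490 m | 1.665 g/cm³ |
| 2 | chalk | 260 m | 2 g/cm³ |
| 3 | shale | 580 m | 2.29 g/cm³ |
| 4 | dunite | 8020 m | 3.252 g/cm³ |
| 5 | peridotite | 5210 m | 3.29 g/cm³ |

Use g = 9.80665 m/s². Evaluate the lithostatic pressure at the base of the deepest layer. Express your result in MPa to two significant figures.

450 MPa

unconsolidated mud: 1665 kg/m³ × 9.80665 m/s² × 490 m = 8.001×10^6 Pa = 8.001 MPa
chalk: 2000 kg/m³ × 9.80665 m/s² × 260 m = 5.099×10^6 Pa = 5.099 MPa
shale: 2290 kg/m³ × 9.80665 m/s² × 580 m = 1.303×10^7 Pa = 13.03 MPa
dunite: 3252 kg/m³ × 9.80665 m/s² × 8020 m = 2.558×10^8 Pa = 255.8 MPa
peridotite: 3290 kg/m³ × 9.80665 m/s² × 5210 m = 1.681×10^8 Pa = 168.1 MPa
Total = 8.001 + 5.099 + 13.03 + 255.8 + 168.1 = 449.99 MPa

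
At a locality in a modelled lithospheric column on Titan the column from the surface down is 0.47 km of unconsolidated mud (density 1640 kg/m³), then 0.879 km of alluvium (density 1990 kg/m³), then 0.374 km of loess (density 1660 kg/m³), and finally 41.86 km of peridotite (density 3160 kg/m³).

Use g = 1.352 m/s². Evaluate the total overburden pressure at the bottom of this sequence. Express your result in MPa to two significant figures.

180 MPa

unconsolidated mud: 1640 kg/m³ × 1.352 m/s² × 470 m = 1.042×10^6 Pa = 1.042 MPa
alluvium: 1990 kg/m³ × 1.352 m/s² × 879 m = 2.365×10^6 Pa = 2.365 MPa
loess: 1660 kg/m³ × 1.352 m/s² × 374 m = 8.394×10^5 Pa = 0.8394 MPa
peridotite: 3160 kg/m³ × 1.352 m/s² × 41860 m = 1.788×10^8 Pa = 178.8 MPa
Total = 1.042 + 2.365 + 0.8394 + 178.8 = 183.09 MPa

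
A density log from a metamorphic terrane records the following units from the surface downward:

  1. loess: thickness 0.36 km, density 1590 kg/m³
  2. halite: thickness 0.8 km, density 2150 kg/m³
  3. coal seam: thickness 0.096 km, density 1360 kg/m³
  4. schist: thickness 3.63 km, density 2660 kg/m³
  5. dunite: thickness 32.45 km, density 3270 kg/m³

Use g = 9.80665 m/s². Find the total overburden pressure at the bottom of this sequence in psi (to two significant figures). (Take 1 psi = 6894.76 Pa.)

loess: 1590 kg/m³ × 9.80665 m/s² × 360 m = 5.613×10^6 Pa = 814.1 psi
halite: 2150 kg/m³ × 9.80665 m/s² × 800 m = 1.687×10^7 Pa = 2446 psi
coal seam: 1360 kg/m³ × 9.80665 m/s² × 96 m = 1.280×10^6 Pa = 185.7 psi
schist: 2660 kg/m³ × 9.80665 m/s² × 3630 m = 9.469×10^7 Pa = 13734 psi
dunite: 3270 kg/m³ × 9.80665 m/s² × 32450 m = 1.041×10^9 Pa = 1.509×10^5 psi
Total = 814.1 + 2446 + 185.7 + 13734 + 1.509×10^5 = 1.6811×10^5 psi

170000 psi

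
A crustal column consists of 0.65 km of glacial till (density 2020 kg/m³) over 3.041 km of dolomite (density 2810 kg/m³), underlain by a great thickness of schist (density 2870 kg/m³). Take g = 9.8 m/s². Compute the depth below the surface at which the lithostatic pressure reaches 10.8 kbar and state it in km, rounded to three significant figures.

38.7 km

Pressure at base of upper layers: 2020×9.8×650 + 2810×9.8×3041 = 9.661×10^7 Pa = 0.9661 kbar
Remaining pressure to be supplied by schist: 1.080×10^9 − 9.661×10^7 = 9.834×10^8 Pa
Additional depth in schist = 9.834×10^8 Pa / (2870 kg/m³ × 9.8 m/s²) = 34964 m
Total depth = 3691 m + 34964 m = 38655 m
= 38.655 km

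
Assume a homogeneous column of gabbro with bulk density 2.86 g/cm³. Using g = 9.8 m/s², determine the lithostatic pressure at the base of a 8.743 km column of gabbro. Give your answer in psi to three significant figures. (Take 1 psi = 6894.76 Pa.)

gabbro: 2860 kg/m³ × 9.8 m/s² × 8743 m = 2.450×10^8 Pa = 35541 psi

35500 psi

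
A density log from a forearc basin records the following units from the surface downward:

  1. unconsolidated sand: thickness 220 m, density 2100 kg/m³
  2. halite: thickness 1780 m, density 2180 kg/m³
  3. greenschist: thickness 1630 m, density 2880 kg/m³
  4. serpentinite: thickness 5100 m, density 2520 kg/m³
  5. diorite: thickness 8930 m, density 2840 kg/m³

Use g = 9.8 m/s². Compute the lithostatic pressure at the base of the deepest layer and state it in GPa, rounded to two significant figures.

unconsolidated sand: 2100 kg/m³ × 9.8 m/s² × 220 m = 4.528×10^6 Pa = 4.528×10^-3 GPa
halite: 2180 kg/m³ × 9.8 m/s² × 1780 m = 3.803×10^7 Pa = 0.03803 GPa
greenschist: 2880 kg/m³ × 9.8 m/s² × 1630 m = 4.601×10^7 Pa = 0.04601 GPa
serpentinite: 2520 kg/m³ × 9.8 m/s² × 5100 m = 1.259×10^8 Pa = 0.1259 GPa
diorite: 2840 kg/m³ × 9.8 m/s² × 8930 m = 2.485×10^8 Pa = 0.2485 GPa
Total = 4.528×10^-3 + 0.03803 + 0.04601 + 0.1259 + 0.2485 = 0.46305 GPa

0.46 GPa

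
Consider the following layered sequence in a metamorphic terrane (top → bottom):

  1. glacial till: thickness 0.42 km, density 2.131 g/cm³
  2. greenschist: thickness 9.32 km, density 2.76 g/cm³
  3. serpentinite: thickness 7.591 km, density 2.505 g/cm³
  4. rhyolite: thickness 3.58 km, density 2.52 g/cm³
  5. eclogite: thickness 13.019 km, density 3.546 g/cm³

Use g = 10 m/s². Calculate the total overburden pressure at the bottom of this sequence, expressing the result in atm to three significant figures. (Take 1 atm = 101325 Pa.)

glacial till: 2131 kg/m³ × 10 m/s² × 420 m = 8.950×10^6 Pa = 88.33 atm
greenschist: 2760 kg/m³ × 10 m/s² × 9320 m = 2.572×10^8 Pa = 2539 atm
serpentinite: 2505 kg/m³ × 10 m/s² × 7591 m = 1.902×10^8 Pa = 1877 atm
rhyolite: 2520 kg/m³ × 10 m/s² × 3580 m = 9.022×10^7 Pa = 890.4 atm
eclogite: 3546 kg/m³ × 10 m/s² × 13019 m = 4.617×10^8 Pa = 4556 atm
Total = 88.33 + 2539 + 1877 + 890.4 + 4556 = 9950.2 atm

9950 atm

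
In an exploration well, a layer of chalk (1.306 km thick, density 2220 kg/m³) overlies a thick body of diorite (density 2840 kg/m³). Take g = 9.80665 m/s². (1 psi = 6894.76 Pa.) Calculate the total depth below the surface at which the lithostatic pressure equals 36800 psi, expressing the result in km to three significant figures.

9.40 km

Pressure at base of upper layers: 2220×9.80665×1306 = 2.843×10^7 Pa = 4124 psi
Remaining pressure to be supplied by diorite: 2.537×10^8 − 2.843×10^7 = 2.253×10^8 Pa
Additional depth in diorite = 2.253×10^8 Pa / (2840 kg/m³ × 9.80665 m/s²) = 8089.3 m
Total depth = 1306 m + 8089.3 m = 9395.3 m
= 9.3953 km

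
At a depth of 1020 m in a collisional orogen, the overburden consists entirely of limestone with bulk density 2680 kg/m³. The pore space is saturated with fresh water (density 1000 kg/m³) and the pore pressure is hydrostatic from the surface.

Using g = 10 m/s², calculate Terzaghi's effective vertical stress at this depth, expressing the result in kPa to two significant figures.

17000 kPa

Overburden (lithostatic) stress σ_v:
limestone: 2680 kg/m³ × 10 m/s² × 1020 m = 2.734×10^7 Pa = 27.34 MPa
Pore pressure P_p = 1000 kg/m³ × 10 m/s² × 1020 m = 1.020×10^7 Pa = 10.20 MPa
Effective stress σ' = σ_v − P_p = 27.34 − 10.20 = 17.136 MPa = 17136 kPa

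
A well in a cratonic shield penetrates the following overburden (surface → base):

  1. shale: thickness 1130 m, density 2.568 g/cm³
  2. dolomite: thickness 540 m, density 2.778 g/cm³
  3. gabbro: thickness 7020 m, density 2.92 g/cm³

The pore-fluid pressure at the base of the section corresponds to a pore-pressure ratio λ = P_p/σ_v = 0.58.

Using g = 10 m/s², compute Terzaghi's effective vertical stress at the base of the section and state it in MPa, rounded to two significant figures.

100 MPa

Overburden (lithostatic) stress σ_v:
shale: 2568 kg/m³ × 10 m/s² × 1130 m = 2.902×10^7 Pa = 29.02 MPa
dolomite: 2778 kg/m³ × 10 m/s² × 540 m = 1.500×10^7 Pa = 15.00 MPa
gabbro: 2920 kg/m³ × 10 m/s² × 7020 m = 2.050×10^8 Pa = 205.0 MPa
Total = 29.02 + 15.00 + 205.0 = 249.00 MPa
Pore pressure P_p = λ·σ_v = 0.58 × 249.0 MPa = 144.4 MPa
Effective stress σ' = σ_v − P_p = 249.0 − 144.4 = 104.58 MPa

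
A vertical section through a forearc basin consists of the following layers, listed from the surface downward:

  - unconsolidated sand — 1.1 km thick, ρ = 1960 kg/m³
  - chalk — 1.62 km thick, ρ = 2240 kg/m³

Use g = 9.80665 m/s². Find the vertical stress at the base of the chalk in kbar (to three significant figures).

0.567 kbar

unconsolidated sand: 1960 kg/m³ × 9.80665 m/s² × 1100 m = 2.114×10^7 Pa = 0.2114 kbar
chalk: 2240 kg/m³ × 9.80665 m/s² × 1620 m = 3.559×10^7 Pa = 0.3559 kbar
Total = 0.2114 + 0.3559 = 0.56730 kbar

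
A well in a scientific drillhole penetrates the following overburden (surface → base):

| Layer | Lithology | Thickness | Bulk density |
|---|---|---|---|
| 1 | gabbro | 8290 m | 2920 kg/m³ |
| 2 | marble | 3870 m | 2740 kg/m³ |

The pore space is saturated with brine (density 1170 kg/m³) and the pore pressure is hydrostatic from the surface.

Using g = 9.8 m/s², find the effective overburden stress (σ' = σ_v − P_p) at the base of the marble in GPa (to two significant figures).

0.20 GPa

Overburden (lithostatic) stress σ_v:
gabbro: 2920 kg/m³ × 9.8 m/s² × 8290 m = 2.372×10^8 Pa = 237.2 MPa
marble: 2740 kg/m³ × 9.8 m/s² × 3870 m = 1.039×10^8 Pa = 103.9 MPa
Total = 237.2 + 103.9 = 341.14 MPa
Pore pressure P_p = 1170 kg/m³ × 9.8 m/s² × 12160 m = 1.394×10^8 Pa = 139.4 MPa
Effective stress σ' = σ_v − P_p = 341.1 − 139.4 = 201.72 MPa = 0.20172 GPa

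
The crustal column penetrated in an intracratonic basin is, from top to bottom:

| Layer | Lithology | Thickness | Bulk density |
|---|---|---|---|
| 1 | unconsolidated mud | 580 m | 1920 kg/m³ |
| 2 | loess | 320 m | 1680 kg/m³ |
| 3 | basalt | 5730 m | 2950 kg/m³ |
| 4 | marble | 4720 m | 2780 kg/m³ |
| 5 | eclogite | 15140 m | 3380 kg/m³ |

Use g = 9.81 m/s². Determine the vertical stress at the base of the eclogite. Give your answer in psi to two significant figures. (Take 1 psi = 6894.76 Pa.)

unconsolidated mud: 1920 kg/m³ × 9.81 m/s² × 580 m = 1.092×10^7 Pa = 1584 psi
loess: 1680 kg/m³ × 9.81 m/s² × 320 m = 5.274×10^6 Pa = 764.9 psi
basalt: 2950 kg/m³ × 9.81 m/s² × 5730 m = 1.658×10^8 Pa = 24051 psi
marble: 2780 kg/m³ × 9.81 m/s² × 4720 m = 1.287×10^8 Pa = 18670 psi
eclogite: 3380 kg/m³ × 9.81 m/s² × 15140 m = 5.020×10^8 Pa = 72810 psi
Total = 1584 + 764.9 + 24051 + 18670 + 72810 = 1.1788×10^5 psi

120000 psi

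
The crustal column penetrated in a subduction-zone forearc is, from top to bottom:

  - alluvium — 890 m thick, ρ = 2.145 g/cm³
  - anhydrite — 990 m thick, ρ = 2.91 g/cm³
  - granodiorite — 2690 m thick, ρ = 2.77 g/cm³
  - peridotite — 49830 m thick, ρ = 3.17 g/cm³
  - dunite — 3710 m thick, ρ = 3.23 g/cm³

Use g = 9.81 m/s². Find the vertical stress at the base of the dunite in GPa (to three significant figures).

1.79 GPa

alluvium: 2145 kg/m³ × 9.81 m/s² × 890 m = 1.873×10^7 Pa = 0.01873 GPa
anhydrite: 2910 kg/m³ × 9.81 m/s² × 990 m = 2.826×10^7 Pa = 0.02826 GPa
granodiorite: 2770 kg/m³ × 9.81 m/s² × 2690 m = 7.310×10^7 Pa = 0.07310 GPa
peridotite: 3170 kg/m³ × 9.81 m/s² × 49830 m = 1.550×10^9 Pa = 1.550 GPa
dunite: 3230 kg/m³ × 9.81 m/s² × 3710 m = 1.176×10^8 Pa = 0.1176 GPa
Total = 0.01873 + 0.02826 + 0.07310 + 1.550 + 0.1176 = 1.7872 GPa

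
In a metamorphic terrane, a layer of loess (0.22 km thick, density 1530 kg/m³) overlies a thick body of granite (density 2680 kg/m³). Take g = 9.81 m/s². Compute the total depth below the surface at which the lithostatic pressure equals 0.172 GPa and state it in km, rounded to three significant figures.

6.64 km

Pressure at base of upper layers: 1530×9.81×220 = 3.302×10^6 Pa = 3.302×10^-3 GPa
Remaining pressure to be supplied by granite: 1.720×10^8 − 3.302×10^6 = 1.687×10^8 Pa
Additional depth in granite = 1.687×10^8 Pa / (2680 kg/m³ × 9.81 m/s²) = 6416.6 m
Total depth = 220 m + 6416.6 m = 6636.6 m
= 6.6366 km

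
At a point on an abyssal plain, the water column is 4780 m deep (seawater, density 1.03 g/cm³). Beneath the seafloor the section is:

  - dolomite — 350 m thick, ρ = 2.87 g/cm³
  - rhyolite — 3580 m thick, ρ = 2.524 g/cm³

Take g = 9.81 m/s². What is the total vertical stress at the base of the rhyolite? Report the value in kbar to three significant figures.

seawater: 1030 kg/m³ × 9.81 m/s² × 4780 m = 4.830×10^7 Pa = 0.4830 kbar
dolomite: 2870 kg/m³ × 9.81 m/s² × 350 m = 9.854×10^6 Pa = 0.09854 kbar
rhyolite: 2524 kg/m³ × 9.81 m/s² × 3580 m = 8.864×10^7 Pa = 0.8864 kbar
Total = 0.4830 + 0.09854 + 0.8864 = 1.4680 kbar

1.47 kbar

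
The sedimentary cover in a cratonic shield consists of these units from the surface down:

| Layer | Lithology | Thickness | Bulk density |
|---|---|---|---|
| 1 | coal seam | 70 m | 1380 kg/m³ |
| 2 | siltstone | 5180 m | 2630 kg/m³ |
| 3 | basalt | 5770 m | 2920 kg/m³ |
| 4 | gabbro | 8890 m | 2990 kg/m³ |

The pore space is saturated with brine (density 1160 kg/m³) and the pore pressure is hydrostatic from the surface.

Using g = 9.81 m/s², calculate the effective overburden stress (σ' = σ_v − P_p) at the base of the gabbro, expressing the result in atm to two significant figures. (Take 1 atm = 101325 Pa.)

3300 atm

Overburden (lithostatic) stress σ_v:
coal seam: 1380 kg/m³ × 9.81 m/s² × 70 m = 9.476×10^5 Pa = 0.9476 MPa
siltstone: 2630 kg/m³ × 9.81 m/s² × 5180 m = 1.336×10^8 Pa = 133.6 MPa
basalt: 2920 kg/m³ × 9.81 m/s² × 5770 m = 1.653×10^8 Pa = 165.3 MPa
gabbro: 2990 kg/m³ × 9.81 m/s² × 8890 m = 2.608×10^8 Pa = 260.8 MPa
Total = 0.9476 + 133.6 + 165.3 + 260.8 = 560.64 MPa
Pore pressure P_p = 1160 kg/m³ × 9.81 m/s² × 19910 m = 2.266×10^8 Pa = 226.6 MPa
Effective stress σ' = σ_v − P_p = 560.6 − 226.6 = 334.07 MPa = 3297.0 atm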